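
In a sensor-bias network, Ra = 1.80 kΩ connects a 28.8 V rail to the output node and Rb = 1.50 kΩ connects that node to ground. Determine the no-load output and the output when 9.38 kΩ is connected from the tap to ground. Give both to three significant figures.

Unloaded: 13.1 V; loaded: 12.0 V

Open-circuit: V = 28.8 × 1.50/(1.80 + 1.50) = 13.1 V.
With the load, Rb becomes Rb‖R_L = 1.293 kΩ, so V = 28.8 × 1.293/3.093 = 12.0 V.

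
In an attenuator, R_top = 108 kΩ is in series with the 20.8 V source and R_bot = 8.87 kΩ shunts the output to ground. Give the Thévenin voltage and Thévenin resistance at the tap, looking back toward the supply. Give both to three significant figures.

V_th is the open-circuit tap voltage: 20.8 × 8.87/(108 + 8.87) = 1.58 V.
With the supply zeroed, R_top and R_bot appear in parallel from the tap: R_th = R_top‖R_bot = (108 × 8.87)/116.9 = 8.20 kΩ.

V_th = 1.58 V, R_th = 8.20 kΩ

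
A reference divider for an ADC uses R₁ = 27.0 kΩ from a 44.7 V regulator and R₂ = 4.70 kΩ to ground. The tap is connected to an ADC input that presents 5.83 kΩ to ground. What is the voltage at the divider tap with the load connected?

The load sits in parallel with R₂: R₂‖R_L = (4.70 × 5.83) / (4.70 + 5.83) = 2.602 kΩ.
V_out = 44.7 × 2.602 / (27.0 + 2.602) = 44.7 × 2.602/29.60 = 3.93 V.

V_out ≈ 3.93 V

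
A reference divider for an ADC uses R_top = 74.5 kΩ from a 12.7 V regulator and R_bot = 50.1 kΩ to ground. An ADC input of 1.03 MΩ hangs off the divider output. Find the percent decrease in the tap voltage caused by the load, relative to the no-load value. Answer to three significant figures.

The divider's output (Thévenin) resistance is R_top‖R_bot = 29.96 kΩ.
Fractional drop under load = R_th/(R_th + R_L) = 29.96 / (29.96 + 1030) = 0.02826.
So the output falls by 2.83 %.

2.83 %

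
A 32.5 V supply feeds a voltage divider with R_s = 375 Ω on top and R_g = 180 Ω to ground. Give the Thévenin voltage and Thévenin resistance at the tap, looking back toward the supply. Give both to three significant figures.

V_th = 10.5 V, R_th = 122 Ω

V_th is the open-circuit tap voltage: 32.5 × 180/(375 + 180) = 10.5 V.
With the supply zeroed, R_s and R_g appear in parallel from the tap: R_th = R_s‖R_g = (375 × 180)/555.0 = 122 Ω.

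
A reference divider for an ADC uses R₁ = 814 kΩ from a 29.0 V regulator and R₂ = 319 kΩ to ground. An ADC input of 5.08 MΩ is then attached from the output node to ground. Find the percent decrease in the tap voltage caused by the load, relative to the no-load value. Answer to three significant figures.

4.32 %

The divider's output (Thévenin) resistance is R₁‖R₂ = 229.2 kΩ.
Fractional drop under load = R_th/(R_th + R_L) = 229.2 / (229.2 + 5080) = 0.04317.
So the output falls by 4.32 %.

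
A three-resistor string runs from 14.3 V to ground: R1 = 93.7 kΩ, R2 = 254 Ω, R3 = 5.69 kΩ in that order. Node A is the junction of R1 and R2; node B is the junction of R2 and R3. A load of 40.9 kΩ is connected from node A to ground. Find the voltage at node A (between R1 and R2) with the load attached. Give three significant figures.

V ≈ 0.750 V

Below node A the series string R2+R3 = 5944 Ω sits in parallel with the 40900 Ω load: 5190 Ω.
V_A = 14.3 × 5190/(93700 + 5190) = 0.750 V.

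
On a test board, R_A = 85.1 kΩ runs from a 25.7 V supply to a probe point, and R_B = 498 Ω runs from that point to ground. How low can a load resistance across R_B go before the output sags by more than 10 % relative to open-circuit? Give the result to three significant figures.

Output resistance R_th = R_A‖R_B = (85100 × 498)/85600 = 495.1 Ω.
The fractional drop is R_th/(R_th + R_L); requiring this ≤ 0.100 gives R_L ≥ R_th(1/0.100 − 1) = 495.1 × 9.000 = 4.46 kΩ.

R_L(min) ≈ 4.46 kΩ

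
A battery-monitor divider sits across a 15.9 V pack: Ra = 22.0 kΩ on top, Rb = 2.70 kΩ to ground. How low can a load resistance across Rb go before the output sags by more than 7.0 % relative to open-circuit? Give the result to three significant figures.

Output resistance R_th = Ra‖Rb = (22.0 × 2.70)/24.70 = 2.405 kΩ.
The fractional drop is R_th/(R_th + R_L); requiring this ≤ 0.0700 gives R_L ≥ R_th(1/0.0700 − 1) = 2.405 × 13.29 = 32.0 kΩ.

R_L(min) ≈ 32.0 kΩ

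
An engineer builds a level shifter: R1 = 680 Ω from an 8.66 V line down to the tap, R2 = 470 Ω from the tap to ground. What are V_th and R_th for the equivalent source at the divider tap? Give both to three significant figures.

V_th is the open-circuit tap voltage: 8.66 × 470/(680 + 470) = 3.54 V.
With the supply zeroed, R1 and R2 appear in parallel from the tap: R_th = R1‖R2 = (680 × 470)/1150 = 278 Ω.

V_th = 3.54 V, R_th = 278 Ω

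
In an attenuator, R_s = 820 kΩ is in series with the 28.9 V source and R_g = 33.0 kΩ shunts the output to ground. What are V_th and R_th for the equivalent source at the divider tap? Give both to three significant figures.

V_th = 1.12 V, R_th = 31.7 kΩ

V_th is the open-circuit tap voltage: 28.9 × 33.0/(820 + 33.0) = 1.12 V.
With the supply zeroed, R_s and R_g appear in parallel from the tap: R_th = R_s‖R_g = (820 × 33.0)/853.0 = 31.7 kΩ.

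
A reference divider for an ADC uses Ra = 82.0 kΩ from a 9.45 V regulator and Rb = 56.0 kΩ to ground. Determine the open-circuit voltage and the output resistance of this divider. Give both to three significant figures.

V_th is the open-circuit tap voltage: 9.45 × 56.0/(82.0 + 56.0) = 3.83 V.
With the supply zeroed, Ra and Rb appear in parallel from the tap: R_th = Ra‖Rb = (82.0 × 56.0)/138.0 = 33.3 kΩ.

V_th = 3.83 V, R_th = 33.3 kΩ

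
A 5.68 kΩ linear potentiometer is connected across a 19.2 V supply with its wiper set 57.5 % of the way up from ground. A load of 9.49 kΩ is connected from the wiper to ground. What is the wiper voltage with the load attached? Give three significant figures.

The wiper splits the pot into (1−α)R = 2.414 kΩ above and αR = 3.266 kΩ below.
Lower section ‖ load = 2.430 kΩ.
V_wiper = 19.2 × 2.430/(2.414 + 2.430) = 9.63 V.

V ≈ 9.63 V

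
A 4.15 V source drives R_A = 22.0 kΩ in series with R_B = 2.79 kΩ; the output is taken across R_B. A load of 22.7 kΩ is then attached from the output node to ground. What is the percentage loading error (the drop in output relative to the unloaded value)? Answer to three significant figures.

9.83 %

The divider's output (Thévenin) resistance is R_A‖R_B = 2.476 kΩ.
Fractional drop under load = R_th/(R_th + R_L) = 2.476 / (2.476 + 22.7) = 0.09835.
So the output falls by 9.83 %.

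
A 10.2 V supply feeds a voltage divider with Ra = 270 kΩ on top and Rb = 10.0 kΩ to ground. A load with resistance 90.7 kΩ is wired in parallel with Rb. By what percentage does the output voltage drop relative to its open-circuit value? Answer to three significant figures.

9.61 %

The divider's output (Thévenin) resistance is Ra‖Rb = 9.643 kΩ.
Fractional drop under load = R_th/(R_th + R_L) = 9.643 / (9.643 + 90.7) = 0.09610.
So the output falls by 9.61 %.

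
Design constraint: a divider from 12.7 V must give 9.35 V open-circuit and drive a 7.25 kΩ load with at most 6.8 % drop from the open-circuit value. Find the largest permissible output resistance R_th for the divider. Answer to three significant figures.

Loading drop = R_th/(R_th + R_L) ≤ 0.0680, so R_th ≤ R_L · ε/(1−ε) = 7.25 kΩ × 0.0680/0.9320 = 529 Ω.
(Any R1, R2 with R2/(R1+R2) = 0.736 and R1‖R2 ≤ 529 Ω will meet the spec.)

R_th ≤ 529 Ω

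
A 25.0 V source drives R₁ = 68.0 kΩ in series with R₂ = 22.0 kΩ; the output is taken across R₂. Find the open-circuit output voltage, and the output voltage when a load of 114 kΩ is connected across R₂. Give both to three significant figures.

Unloaded: 6.11 V; loaded: 5.33 V

Open-circuit: V = 25.0 × 22.0/(68.0 + 22.0) = 6.11 V.
With the load, R₂ becomes R₂‖R_L = 18.44 kΩ, so V = 25.0 × 18.44/86.44 = 5.33 V.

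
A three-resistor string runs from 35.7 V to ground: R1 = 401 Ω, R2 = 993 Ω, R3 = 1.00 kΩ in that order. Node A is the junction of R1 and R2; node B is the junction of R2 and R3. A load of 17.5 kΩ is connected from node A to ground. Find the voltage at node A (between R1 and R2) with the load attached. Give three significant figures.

V ≈ 29.2 V

Below node A the series string R2+R3 = 1993 Ω sits in parallel with the 17500 Ω load: 1789 Ω.
V_A = 35.7 × 1789/(401 + 1789) = 29.2 V.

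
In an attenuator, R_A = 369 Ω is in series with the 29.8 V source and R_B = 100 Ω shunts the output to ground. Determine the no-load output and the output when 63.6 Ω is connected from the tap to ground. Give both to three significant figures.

Open-circuit: V = 29.8 × 100/(369 + 100) = 6.35 V.
With the load, R_B becomes R_B‖R_L = 38.88 Ω, so V = 29.8 × 38.88/407.9 = 2.84 V.

Unloaded: 6.35 V; loaded: 2.84 V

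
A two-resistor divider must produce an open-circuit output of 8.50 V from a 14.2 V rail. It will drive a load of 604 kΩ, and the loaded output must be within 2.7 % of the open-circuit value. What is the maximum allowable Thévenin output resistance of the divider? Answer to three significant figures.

R_th ≤ 16.8 kΩ

Loading drop = R_th/(R_th + R_L) ≤ 0.0270, so R_th ≤ R_L · ε/(1−ε) = 604 kΩ × 0.0270/0.9730 = 16.8 kΩ.
(Any R1, R2 with R2/(R1+R2) = 0.599 and R1‖R2 ≤ 16.8 kΩ will meet the spec.)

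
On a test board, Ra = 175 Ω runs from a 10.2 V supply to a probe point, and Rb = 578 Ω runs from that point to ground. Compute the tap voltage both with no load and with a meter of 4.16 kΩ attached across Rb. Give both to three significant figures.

Open-circuit: V = 10.2 × 578/(175 + 578) = 7.83 V.
With the load, Rb becomes Rb‖R_L = 507.5 Ω, so V = 10.2 × 507.5/682.5 = 7.58 V.

Unloaded: 7.83 V; loaded: 7.58 V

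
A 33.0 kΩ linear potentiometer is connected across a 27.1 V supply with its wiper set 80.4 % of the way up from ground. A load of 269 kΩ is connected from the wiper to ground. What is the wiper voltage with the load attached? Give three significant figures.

V ≈ 21.4 V

The wiper splits the pot into (1−α)R = 6.468 kΩ above and αR = 26.53 kΩ below.
Lower section ‖ load = 24.15 kΩ.
V_wiper = 27.1 × 24.15/(6.468 + 24.15) = 21.4 V.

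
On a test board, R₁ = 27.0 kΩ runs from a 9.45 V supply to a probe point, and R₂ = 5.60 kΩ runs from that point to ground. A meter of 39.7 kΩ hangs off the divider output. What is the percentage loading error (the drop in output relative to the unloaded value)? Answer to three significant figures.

10.5 %

The divider's output (Thévenin) resistance is R₁‖R₂ = 4.638 kΩ.
Fractional drop under load = R_th/(R_th + R_L) = 4.638 / (4.638 + 39.7) = 0.1046.
So the output falls by 10.5 %.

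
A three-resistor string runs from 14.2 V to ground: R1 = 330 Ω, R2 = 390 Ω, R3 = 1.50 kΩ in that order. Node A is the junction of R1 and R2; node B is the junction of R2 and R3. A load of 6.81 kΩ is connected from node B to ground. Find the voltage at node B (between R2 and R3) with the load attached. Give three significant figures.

V ≈ 8.95 V

At node B, R3 is in parallel with the load: R3‖R_L = 1229 Ω.
Below node A the resistance is R2 + (R3‖R_L) = 1619 Ω, so V_A = 14.2 × 1619/1949 = 11.80 V.
Then V_B = V_A × (R3‖R_L)/(R2 + R3‖R_L) = 11.80 × 1229/1619 = 8.95 V.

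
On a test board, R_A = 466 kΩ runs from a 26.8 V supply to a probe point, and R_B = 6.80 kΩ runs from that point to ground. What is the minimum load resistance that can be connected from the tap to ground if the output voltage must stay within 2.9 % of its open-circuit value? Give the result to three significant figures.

Output resistance R_th = R_A‖R_B = (466 × 6.80)/472.8 = 6.702 kΩ.
The fractional drop is R_th/(R_th + R_L); requiring this ≤ 0.0290 gives R_L ≥ R_th(1/0.0290 − 1) = 6.702 × 33.48 = 224 kΩ.

R_L(min) ≈ 224 kΩ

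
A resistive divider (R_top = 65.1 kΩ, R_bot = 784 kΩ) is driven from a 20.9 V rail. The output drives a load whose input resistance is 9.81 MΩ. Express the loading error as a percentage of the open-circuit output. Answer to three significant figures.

0.609 %

The divider's output (Thévenin) resistance is R_top‖R_bot = 60.11 kΩ.
Fractional drop under load = R_th/(R_th + R_L) = 60.11 / (60.11 + 9810) = 0.006090.
So the output falls by 0.609 %.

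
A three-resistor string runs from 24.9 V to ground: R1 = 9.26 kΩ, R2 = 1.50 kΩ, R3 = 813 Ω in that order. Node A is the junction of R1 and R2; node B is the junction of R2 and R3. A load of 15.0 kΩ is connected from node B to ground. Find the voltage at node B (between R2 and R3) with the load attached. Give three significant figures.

At node B, R3 is in parallel with the load: R3‖R_L = 771.2 Ω.
Below node A the resistance is R2 + (R3‖R_L) = 2271 Ω, so V_A = 24.9 × 2271/11530 = 4.904 V.
Then V_B = V_A × (R3‖R_L)/(R2 + R3‖R_L) = 4.904 × 771.2/2271 = 1.67 V.

V ≈ 1.67 V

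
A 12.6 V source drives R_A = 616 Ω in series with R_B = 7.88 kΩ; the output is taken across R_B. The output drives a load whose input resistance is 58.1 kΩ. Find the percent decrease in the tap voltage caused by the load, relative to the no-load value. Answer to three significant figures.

0.974 %

The divider's output (Thévenin) resistance is R_A‖R_B = 571.3 Ω.
Fractional drop under load = R_th/(R_th + R_L) = 571.3 / (571.3 + 58100) = 0.009738.
So the output falls by 0.974 %.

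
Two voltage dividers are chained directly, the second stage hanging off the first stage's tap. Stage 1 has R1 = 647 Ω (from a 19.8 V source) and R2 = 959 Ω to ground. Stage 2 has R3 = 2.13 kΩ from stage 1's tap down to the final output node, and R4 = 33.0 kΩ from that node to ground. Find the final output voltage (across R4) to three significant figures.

V_out ≈ 11.0 V

Stage 2 presents R3+R4 = 35130 Ω as a load on stage 1's tap.
Stage 1's lower leg becomes R2‖(R3+R4) = 933.5 Ω, so V_mid = 19.8 × 933.5/1581 = 11.69 V.
Stage 2 is itself unloaded: V_out = V_mid × R4/(R3+R4) = 11.69 × 33000/35130 = 11.0 V.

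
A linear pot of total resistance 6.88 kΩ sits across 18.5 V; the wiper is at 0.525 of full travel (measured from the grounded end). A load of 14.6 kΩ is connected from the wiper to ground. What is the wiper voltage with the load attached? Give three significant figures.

The wiper splits the pot into (1−α)R = 3.268 kΩ above and αR = 3.612 kΩ below.
Lower section ‖ load = 2.896 kΩ.
V_wiper = 18.5 × 2.896/(3.268 + 2.896) = 8.69 V.

V ≈ 8.69 V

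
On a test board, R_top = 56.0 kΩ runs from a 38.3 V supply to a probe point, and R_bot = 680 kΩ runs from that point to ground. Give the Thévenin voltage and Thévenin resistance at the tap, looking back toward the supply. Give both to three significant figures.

V_th = 35.4 V, R_th = 51.7 kΩ

V_th is the open-circuit tap voltage: 38.3 × 680/(56.0 + 680) = 35.4 V.
With the supply zeroed, R_top and R_bot appear in parallel from the tap: R_th = R_top‖R_bot = (56.0 × 680)/736.0 = 51.7 kΩ.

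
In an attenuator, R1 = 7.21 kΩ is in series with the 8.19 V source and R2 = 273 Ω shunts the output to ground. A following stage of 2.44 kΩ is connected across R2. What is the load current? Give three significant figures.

R2‖R_L = 245.5 Ω; V_out = 8.19 × 245.5/7456 = 0.2697 V.
I_L = V_out / R_L = 0.2697 / 2.44 kΩ = 0.111 mA.

I_L ≈ 0.111 mA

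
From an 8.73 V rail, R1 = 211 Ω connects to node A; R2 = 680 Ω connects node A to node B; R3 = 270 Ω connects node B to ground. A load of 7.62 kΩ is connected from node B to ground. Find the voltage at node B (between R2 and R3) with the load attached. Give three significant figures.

V ≈ 1.98 V

At node B, R3 is in parallel with the load: R3‖R_L = 260.8 Ω.
Below node A the resistance is R2 + (R3‖R_L) = 940.8 Ω, so V_A = 8.73 × 940.8/1152 = 7.131 V.
Then V_B = V_A × (R3‖R_L)/(R2 + R3‖R_L) = 7.131 × 260.8/940.8 = 1.98 V.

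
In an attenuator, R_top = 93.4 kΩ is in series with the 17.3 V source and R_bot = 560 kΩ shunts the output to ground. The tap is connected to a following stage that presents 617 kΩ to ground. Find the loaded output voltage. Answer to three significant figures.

V_out ≈ 13.1 V

The load sits in parallel with R_bot: R_bot‖R_L = (560 × 617) / (560 + 617) = 293.6 kΩ.
V_out = 17.3 × 293.6 / (93.4 + 293.6) = 17.3 × 293.6/387.0 = 13.1 V.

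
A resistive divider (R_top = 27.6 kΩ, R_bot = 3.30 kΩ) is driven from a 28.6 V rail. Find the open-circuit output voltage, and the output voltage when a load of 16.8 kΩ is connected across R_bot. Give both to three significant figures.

Unloaded: 3.05 V; loaded: 2.60 V

Open-circuit: V = 28.6 × 3.30/(27.6 + 3.30) = 3.05 V.
With the load, R_bot becomes R_bot‖R_L = 2.758 kΩ, so V = 28.6 × 2.758/30.36 = 2.60 V.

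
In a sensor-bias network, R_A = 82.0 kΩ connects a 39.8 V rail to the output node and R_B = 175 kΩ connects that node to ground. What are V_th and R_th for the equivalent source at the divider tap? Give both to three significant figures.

V_th = 27.1 V, R_th = 55.8 kΩ

V_th is the open-circuit tap voltage: 39.8 × 175/(82.0 + 175) = 27.1 V.
With the supply zeroed, R_A and R_B appear in parallel from the tap: R_th = R_A‖R_B = (82.0 × 175)/257.0 = 55.8 kΩ.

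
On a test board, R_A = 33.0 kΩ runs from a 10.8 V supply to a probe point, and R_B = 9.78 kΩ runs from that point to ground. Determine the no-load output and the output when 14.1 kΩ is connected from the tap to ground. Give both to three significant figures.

Unloaded: 2.47 V; loaded: 1.61 V

Open-circuit: V = 10.8 × 9.78/(33.0 + 9.78) = 2.47 V.
With the load, R_B becomes R_B‖R_L = 5.775 kΩ, so V = 10.8 × 5.775/38.77 = 1.61 V.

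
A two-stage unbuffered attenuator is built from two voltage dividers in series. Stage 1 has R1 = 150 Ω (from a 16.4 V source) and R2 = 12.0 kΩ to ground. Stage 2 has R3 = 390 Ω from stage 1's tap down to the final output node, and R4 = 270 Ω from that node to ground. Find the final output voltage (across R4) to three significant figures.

V_out ≈ 5.41 V

Stage 2 presents R3+R4 = 660.0 Ω as a load on stage 1's tap.
Stage 1's lower leg becomes R2‖(R3+R4) = 625.6 Ω, so V_mid = 16.4 × 625.6/775.6 = 13.23 V.
Stage 2 is itself unloaded: V_out = V_mid × R4/(R3+R4) = 13.23 × 270/660.0 = 5.41 V.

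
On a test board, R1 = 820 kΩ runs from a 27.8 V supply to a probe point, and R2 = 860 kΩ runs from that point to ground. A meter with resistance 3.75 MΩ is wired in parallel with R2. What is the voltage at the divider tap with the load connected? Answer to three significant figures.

The load sits in parallel with R2: R2‖R_L = (860 × 3750) / (860 + 3750) = 699.6 kΩ.
V_out = 27.8 × 699.6 / (820 + 699.6) = 27.8 × 699.6/1520 = 12.8 V.

V_out ≈ 12.8 V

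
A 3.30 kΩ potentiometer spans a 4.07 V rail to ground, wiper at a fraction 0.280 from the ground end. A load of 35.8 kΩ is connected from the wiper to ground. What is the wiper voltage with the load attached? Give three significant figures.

The wiper splits the pot into (1−α)R = 2376 Ω above and αR = 924.0 Ω below.
Lower section ‖ load = 900.8 Ω.
V_wiper = 4.07 × 900.8/(2376 + 900.8) = 1.12 V.

V ≈ 1.12 V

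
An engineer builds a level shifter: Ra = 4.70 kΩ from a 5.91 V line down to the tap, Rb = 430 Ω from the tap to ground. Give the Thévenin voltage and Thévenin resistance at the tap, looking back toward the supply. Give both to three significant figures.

V_th = 0.495 V, R_th = 394 Ω

V_th is the open-circuit tap voltage: 5.91 × 430/(4700 + 430) = 0.495 V.
With the supply zeroed, Ra and Rb appear in parallel from the tap: R_th = Ra‖Rb = (4700 × 430)/5130 = 394 Ω.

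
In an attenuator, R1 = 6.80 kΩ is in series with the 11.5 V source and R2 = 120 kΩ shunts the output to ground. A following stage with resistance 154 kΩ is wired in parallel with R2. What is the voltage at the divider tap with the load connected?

The load sits in parallel with R2: R2‖R_L = (120 × 154) / (120 + 154) = 67.45 kΩ.
V_out = 11.5 × 67.45 / (6.80 + 67.45) = 11.5 × 67.45/74.25 = 10.4 V.
(Unloaded it would have been 10.9 V.)

V_out ≈ 10.4 V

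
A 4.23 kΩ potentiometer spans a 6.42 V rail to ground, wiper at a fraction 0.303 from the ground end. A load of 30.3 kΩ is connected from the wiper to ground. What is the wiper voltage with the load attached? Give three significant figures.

V ≈ 1.89 V

The wiper splits the pot into (1−α)R = 2.948 kΩ above and αR = 1.282 kΩ below.
Lower section ‖ load = 1.230 kΩ.
V_wiper = 6.42 × 1.230/(2.948 + 1.230) = 1.89 V.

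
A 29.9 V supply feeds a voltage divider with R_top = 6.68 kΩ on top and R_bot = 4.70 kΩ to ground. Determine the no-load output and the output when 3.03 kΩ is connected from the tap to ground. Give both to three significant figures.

Unloaded: 12.3 V; loaded: 6.46 V

Open-circuit: V = 29.9 × 4.70/(6.68 + 4.70) = 12.3 V.
With the load, R_bot becomes R_bot‖R_L = 1.842 kΩ, so V = 29.9 × 1.842/8.522 = 6.46 V.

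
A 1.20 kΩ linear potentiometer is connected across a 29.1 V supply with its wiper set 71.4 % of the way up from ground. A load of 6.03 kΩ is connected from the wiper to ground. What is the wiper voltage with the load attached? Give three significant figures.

The wiper splits the pot into (1−α)R = 343.2 Ω above and αR = 856.8 Ω below.
Lower section ‖ load = 750.2 Ω.
V_wiper = 29.1 × 750.2/(343.2 + 750.2) = 20.0 V.

V ≈ 20.0 V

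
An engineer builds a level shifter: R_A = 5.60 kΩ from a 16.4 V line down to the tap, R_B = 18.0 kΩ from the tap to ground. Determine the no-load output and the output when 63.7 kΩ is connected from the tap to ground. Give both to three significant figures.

Open-circuit: V = 16.4 × 18.0/(5.60 + 18.0) = 12.5 V.
With the load, R_B becomes R_B‖R_L = 14.03 kΩ, so V = 16.4 × 14.03/19.63 = 11.7 V.

Unloaded: 12.5 V; loaded: 11.7 V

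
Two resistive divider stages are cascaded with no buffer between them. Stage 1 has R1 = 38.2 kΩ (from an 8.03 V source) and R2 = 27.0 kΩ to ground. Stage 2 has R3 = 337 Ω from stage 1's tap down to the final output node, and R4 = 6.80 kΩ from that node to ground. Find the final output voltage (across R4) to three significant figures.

Stage 2 presents R3+R4 = 7137 Ω as a load on stage 1's tap.
Stage 1's lower leg becomes R2‖(R3+R4) = 5645 Ω, so V_mid = 8.03 × 5645/43840 = 1.034 V.
Stage 2 is itself unloaded: V_out = V_mid × R4/(R3+R4) = 1.034 × 6800/7137 = 0.985 V.

V_out ≈ 0.985 V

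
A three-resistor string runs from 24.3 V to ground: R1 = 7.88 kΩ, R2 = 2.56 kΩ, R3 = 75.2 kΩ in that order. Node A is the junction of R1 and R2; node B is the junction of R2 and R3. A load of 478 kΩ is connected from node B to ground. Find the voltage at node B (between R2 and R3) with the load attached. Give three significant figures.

V ≈ 20.9 V

At node B, R3 is in parallel with the load: R3‖R_L = 64.98 kΩ.
Below node A the resistance is R2 + (R3‖R_L) = 67.54 kΩ, so V_A = 24.3 × 67.54/75.42 = 21.76 V.
Then V_B = V_A × (R3‖R_L)/(R2 + R3‖R_L) = 21.76 × 64.98/67.54 = 20.9 V.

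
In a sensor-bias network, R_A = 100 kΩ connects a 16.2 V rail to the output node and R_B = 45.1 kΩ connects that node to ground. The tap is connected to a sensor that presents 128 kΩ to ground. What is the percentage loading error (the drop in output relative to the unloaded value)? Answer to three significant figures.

The divider's output (Thévenin) resistance is R_A‖R_B = 31.08 kΩ.
Fractional drop under load = R_th/(R_th + R_L) = 31.08 / (31.08 + 128) = 0.1954.
So the output falls by 19.5 %.

19.5 %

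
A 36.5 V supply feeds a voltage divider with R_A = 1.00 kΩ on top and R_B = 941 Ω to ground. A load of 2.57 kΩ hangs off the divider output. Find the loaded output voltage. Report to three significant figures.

V_out ≈ 14.9 V

The load sits in parallel with R_B: R_B‖R_L = (941 × 2570) / (941 + 2570) = 688.8 Ω.
V_out = 36.5 × 688.8 / (1000 + 688.8) = 36.5 × 688.8/1689 = 14.9 V.
(Unloaded it would have been 17.7 V.)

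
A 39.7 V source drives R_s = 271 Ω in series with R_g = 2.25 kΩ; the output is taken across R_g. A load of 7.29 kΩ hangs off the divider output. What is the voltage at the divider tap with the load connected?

V_out ≈ 34.3 V

The load sits in parallel with R_g: R_g‖R_L = (2250 × 7290) / (2250 + 7290) = 1719 Ω.
V_out = 39.7 × 1719 / (271 + 1719) = 39.7 × 1719/1990 = 34.3 V.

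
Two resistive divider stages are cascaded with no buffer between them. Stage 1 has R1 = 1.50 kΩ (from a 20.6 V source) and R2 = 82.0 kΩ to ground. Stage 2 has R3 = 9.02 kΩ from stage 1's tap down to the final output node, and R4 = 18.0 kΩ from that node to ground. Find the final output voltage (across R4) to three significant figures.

V_out ≈ 12.8 V

Stage 2 presents R3+R4 = 27.02 kΩ as a load on stage 1's tap.
Stage 1's lower leg becomes R2‖(R3+R4) = 20.32 kΩ, so V_mid = 20.6 × 20.32/21.82 = 19.18 V.
Stage 2 is itself unloaded: V_out = V_mid × R4/(R3+R4) = 19.18 × 18.0/27.02 = 12.8 V.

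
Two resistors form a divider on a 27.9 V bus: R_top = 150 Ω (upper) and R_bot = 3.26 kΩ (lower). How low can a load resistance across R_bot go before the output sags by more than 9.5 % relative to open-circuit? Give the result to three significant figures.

Output resistance R_th = R_top‖R_bot = (150 × 3260)/3410 = 143.4 Ω.
The fractional drop is R_th/(R_th + R_L); requiring this ≤ 0.0950 gives R_L ≥ R_th(1/0.0950 − 1) = 143.4 × 9.526 = 1.37 kΩ.

R_L(min) ≈ 1.37 kΩ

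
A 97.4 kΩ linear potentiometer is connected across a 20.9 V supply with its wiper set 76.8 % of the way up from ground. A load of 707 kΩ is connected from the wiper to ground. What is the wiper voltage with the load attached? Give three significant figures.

The wiper splits the pot into (1−α)R = 22.60 kΩ above and αR = 74.80 kΩ below.
Lower section ‖ load = 67.65 kΩ.
V_wiper = 20.9 × 67.65/(22.60 + 67.65) = 15.7 V.

V ≈ 15.7 V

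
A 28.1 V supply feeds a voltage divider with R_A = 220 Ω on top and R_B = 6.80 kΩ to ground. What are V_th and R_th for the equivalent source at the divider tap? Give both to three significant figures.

V_th = 27.2 V, R_th = 213 Ω

V_th is the open-circuit tap voltage: 28.1 × 6800/(220 + 6800) = 27.2 V.
With the supply zeroed, R_A and R_B appear in parallel from the tap: R_th = R_A‖R_B = (220 × 6800)/7020 = 213 Ω.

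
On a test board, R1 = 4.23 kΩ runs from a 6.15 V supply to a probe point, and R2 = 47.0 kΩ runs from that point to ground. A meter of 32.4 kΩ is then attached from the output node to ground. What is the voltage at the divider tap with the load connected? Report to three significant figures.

V_out ≈ 5.04 V

The load sits in parallel with R2: R2‖R_L = (47.0 × 32.4) / (47.0 + 32.4) = 19.18 kΩ.
V_out = 6.15 × 19.18 / (4.23 + 19.18) = 6.15 × 19.18/23.41 = 5.04 V.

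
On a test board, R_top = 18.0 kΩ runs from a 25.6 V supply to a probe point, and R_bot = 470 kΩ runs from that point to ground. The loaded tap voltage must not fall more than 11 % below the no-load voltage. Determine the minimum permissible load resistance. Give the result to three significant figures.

R_L(min) ≈ 140 kΩ

Output resistance R_th = R_top‖R_bot = (18.0 × 470)/488.0 = 17.34 kΩ.
The fractional drop is R_th/(R_th + R_L); requiring this ≤ 0.110 gives R_L ≥ R_th(1/0.110 − 1) = 17.34 × 8.091 = 140 kΩ.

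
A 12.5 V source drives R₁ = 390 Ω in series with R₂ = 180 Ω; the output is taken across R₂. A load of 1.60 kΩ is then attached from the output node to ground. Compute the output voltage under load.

V_out ≈ 3.67 V

The load sits in parallel with R₂: R₂‖R_L = (180 × 1600) / (180 + 1600) = 161.8 Ω.
V_out = 12.5 × 161.8 / (390 + 161.8) = 12.5 × 161.8/551.8 = 3.67 V.
(Unloaded it would have been 3.95 V.)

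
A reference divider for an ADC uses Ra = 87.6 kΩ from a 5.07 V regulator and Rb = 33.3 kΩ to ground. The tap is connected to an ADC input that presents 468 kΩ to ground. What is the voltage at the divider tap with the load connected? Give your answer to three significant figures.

V_out ≈ 1.33 V

The load sits in parallel with Rb: Rb‖R_L = (33.3 × 468) / (33.3 + 468) = 31.09 kΩ.
V_out = 5.07 × 31.09 / (87.6 + 31.09) = 5.07 × 31.09/118.7 = 1.33 V.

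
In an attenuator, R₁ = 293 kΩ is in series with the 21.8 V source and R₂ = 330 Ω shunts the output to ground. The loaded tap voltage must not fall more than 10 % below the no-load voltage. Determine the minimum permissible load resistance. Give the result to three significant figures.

Output resistance R_th = R₁‖R₂ = (293000 × 330)/293300 = 329.6 Ω.
The fractional drop is R_th/(R_th + R_L); requiring this ≤ 0.100 gives R_L ≥ R_th(1/0.100 − 1) = 329.6 × 9.000 = 2.97 kΩ.

R_L(min) ≈ 2.97 kΩ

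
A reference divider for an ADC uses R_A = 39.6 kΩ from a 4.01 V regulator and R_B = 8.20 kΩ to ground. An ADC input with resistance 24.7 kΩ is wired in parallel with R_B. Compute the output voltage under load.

The load sits in parallel with R_B: R_B‖R_L = (8.20 × 24.7) / (8.20 + 24.7) = 6.156 kΩ.
V_out = 4.01 × 6.156 / (39.6 + 6.156) = 4.01 × 6.156/45.76 = 0.540 V.
(Unloaded it would have been 0.688 V.)

V_out ≈ 0.540 V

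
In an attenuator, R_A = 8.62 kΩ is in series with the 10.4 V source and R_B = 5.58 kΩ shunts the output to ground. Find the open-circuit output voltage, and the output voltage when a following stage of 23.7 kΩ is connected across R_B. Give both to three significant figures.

Unloaded: 4.09 V; loaded: 3.58 V

Open-circuit: V = 10.4 × 5.58/(8.62 + 5.58) = 4.09 V.
With the load, R_B becomes R_B‖R_L = 4.517 kΩ, so V = 10.4 × 4.517/13.14 = 3.58 V.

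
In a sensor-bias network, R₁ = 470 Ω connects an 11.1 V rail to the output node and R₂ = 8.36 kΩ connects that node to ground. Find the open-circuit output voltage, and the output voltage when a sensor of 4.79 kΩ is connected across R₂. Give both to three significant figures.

Unloaded: 10.5 V; loaded: 9.62 V

Open-circuit: V = 11.1 × 8360/(470 + 8360) = 10.5 V.
With the load, R₂ becomes R₂‖R_L = 3045 Ω, so V = 11.1 × 3045/3515 = 9.62 V.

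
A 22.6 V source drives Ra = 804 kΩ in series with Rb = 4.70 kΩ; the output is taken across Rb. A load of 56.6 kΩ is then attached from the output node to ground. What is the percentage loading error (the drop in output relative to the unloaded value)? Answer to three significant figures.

The divider's output (Thévenin) resistance is Ra‖Rb = 4.673 kΩ.
Fractional drop under load = R_th/(R_th + R_L) = 4.673 / (4.673 + 56.6) = 0.07626.
So the output falls by 7.63 %.

7.63 %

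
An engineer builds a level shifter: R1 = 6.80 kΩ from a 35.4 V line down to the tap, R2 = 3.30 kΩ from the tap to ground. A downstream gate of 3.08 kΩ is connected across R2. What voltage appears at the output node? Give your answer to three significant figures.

V_out ≈ 6.72 V

The load sits in parallel with R2: R2‖R_L = (3.30 × 3.08) / (3.30 + 3.08) = 1.593 kΩ.
V_out = 35.4 × 1.593 / (6.80 + 1.593) = 35.4 × 1.593/8.393 = 6.72 V.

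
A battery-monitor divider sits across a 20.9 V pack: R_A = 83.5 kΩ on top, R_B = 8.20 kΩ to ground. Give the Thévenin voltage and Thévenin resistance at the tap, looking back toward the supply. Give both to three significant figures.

V_th is the open-circuit tap voltage: 20.9 × 8.20/(83.5 + 8.20) = 1.87 V.
With the supply zeroed, R_A and R_B appear in parallel from the tap: R_th = R_A‖R_B = (83.5 × 8.20)/91.70 = 7.47 kΩ.

V_th = 1.87 V, R_th = 7.47 kΩ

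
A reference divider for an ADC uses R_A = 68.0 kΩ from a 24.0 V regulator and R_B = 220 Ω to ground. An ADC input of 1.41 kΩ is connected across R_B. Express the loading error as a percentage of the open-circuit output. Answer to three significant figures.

13.5 %

Unloaded V = 24.0 × 220/68220 = 0.077397 V.
Loaded: R_B‖R_L = 190.3 Ω, giving V = 24.0 × 190.3/68190 = 0.066980 V.
Drop = (0.077397 − 0.066980) / 0.077397 = 13.5 %.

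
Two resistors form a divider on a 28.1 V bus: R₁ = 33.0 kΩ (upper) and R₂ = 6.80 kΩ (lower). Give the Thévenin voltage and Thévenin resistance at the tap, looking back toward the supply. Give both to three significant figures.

V_th = 4.80 V, R_th = 5.64 kΩ

V_th is the open-circuit tap voltage: 28.1 × 6.80/(33.0 + 6.80) = 4.80 V.
With the supply zeroed, R₁ and R₂ appear in parallel from the tap: R_th = R₁‖R₂ = (33.0 × 6.80)/39.80 = 5.64 kΩ.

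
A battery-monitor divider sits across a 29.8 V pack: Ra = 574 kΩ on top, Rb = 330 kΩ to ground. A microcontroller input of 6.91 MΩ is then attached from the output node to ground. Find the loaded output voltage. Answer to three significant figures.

V_out ≈ 10.6 V

The load sits in parallel with Rb: Rb‖R_L = (330 × 6910) / (330 + 6910) = 315.0 kΩ.
V_out = 29.8 × 315.0 / (574 + 315.0) = 29.8 × 315.0/889.0 = 10.6 V.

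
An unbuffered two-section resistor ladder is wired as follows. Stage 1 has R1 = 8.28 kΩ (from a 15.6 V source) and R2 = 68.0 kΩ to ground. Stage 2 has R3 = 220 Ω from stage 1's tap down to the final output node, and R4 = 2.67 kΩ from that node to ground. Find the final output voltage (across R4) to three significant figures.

V_out ≈ 3.62 V

Stage 2 presents R3+R4 = 2890 Ω as a load on stage 1's tap.
Stage 1's lower leg becomes R2‖(R3+R4) = 2772 Ω, so V_mid = 15.6 × 2772/11050 = 3.913 V.
Stage 2 is itself unloaded: V_out = V_mid × R4/(R3+R4) = 3.913 × 2670/2890 = 3.62 V.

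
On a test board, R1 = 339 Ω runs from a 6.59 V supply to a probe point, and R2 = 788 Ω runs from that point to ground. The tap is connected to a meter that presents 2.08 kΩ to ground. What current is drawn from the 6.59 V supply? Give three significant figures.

R2‖R_L = 571.5 Ω, so the source sees R1 + R2‖R_L = 910.5 Ω.
I = 6.59 V / 910.5 Ω = 7.24 mA.

I ≈ 7.24 mA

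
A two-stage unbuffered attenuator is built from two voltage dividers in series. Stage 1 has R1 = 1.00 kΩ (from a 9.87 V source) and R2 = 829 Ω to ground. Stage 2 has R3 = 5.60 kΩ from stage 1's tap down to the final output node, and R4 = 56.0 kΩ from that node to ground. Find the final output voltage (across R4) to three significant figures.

V_out ≈ 4.04 V

Stage 2 presents R3+R4 = 61600 Ω as a load on stage 1's tap.
Stage 1's lower leg becomes R2‖(R3+R4) = 818.0 Ω, so V_mid = 9.87 × 818.0/1818 = 4.441 V.
Stage 2 is itself unloaded: V_out = V_mid × R4/(R3+R4) = 4.441 × 56000/61600 = 4.04 V.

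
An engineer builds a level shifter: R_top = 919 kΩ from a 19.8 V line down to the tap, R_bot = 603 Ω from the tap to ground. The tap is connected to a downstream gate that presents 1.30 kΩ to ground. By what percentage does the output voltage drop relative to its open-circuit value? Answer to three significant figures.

The divider's output (Thévenin) resistance is R_top‖R_bot = 602.6 Ω.
Fractional drop under load = R_th/(R_th + R_L) = 602.6 / (602.6 + 1300) = 0.3167.
So the output falls by 31.7 %.

31.7 %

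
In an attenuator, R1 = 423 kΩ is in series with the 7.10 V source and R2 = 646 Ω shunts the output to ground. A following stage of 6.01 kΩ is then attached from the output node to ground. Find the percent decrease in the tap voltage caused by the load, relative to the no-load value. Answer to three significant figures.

Unloaded V = 7.10 × 646/423600 = 0.010826 V.
Loaded: R2‖R_L = 583.3 Ω, giving V = 7.10 × 583.3/423600 = 0.0097772 V.
Drop = (0.010826 − 0.0097772) / 0.010826 = 9.69 %.

9.69 %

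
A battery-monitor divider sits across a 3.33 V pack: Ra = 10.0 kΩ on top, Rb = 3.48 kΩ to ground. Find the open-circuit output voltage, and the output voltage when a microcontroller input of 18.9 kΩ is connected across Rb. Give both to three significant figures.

Open-circuit: V = 3.33 × 3.48/(10.0 + 3.48) = 0.860 V.
With the load, Rb becomes Rb‖R_L = 2.939 kΩ, so V = 3.33 × 2.939/12.94 = 0.756 V.

Unloaded: 0.860 V; loaded: 0.756 V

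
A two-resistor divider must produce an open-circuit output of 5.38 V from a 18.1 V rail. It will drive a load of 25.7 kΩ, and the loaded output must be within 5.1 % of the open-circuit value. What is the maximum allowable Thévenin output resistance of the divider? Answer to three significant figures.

R_th ≤ 1.38 kΩ

Loading drop = R_th/(R_th + R_L) ≤ 0.0510, so R_th ≤ R_L · ε/(1−ε) = 25.7 kΩ × 0.0510/0.9490 = 1.38 kΩ.
(Any R1, R2 with R2/(R1+R2) = 0.297 and R1‖R2 ≤ 1.38 kΩ will meet the spec.)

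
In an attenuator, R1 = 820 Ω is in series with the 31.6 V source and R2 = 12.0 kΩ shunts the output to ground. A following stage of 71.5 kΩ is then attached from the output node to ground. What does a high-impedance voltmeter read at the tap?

V_out ≈ 29.3 V

The load sits in parallel with R2: R2‖R_L = (12000 × 71500) / (12000 + 71500) = 10280 Ω.
V_out = 31.6 × 10280 / (820 + 10280) = 31.6 × 10280/11100 = 29.3 V.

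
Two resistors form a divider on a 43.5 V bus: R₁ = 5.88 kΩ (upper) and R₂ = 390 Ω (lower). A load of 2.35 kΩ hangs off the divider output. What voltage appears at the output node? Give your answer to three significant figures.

The load sits in parallel with R₂: R₂‖R_L = (390 × 2350) / (390 + 2350) = 334.5 Ω.
V_out = 43.5 × 334.5 / (5880 + 334.5) = 43.5 × 334.5/6214 = 2.34 V.
(Unloaded it would have been 2.71 V.)

V_out ≈ 2.34 V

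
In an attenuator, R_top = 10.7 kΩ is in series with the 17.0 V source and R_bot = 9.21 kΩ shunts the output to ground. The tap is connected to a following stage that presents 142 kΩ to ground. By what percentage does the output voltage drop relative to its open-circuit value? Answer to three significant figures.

The divider's output (Thévenin) resistance is R_top‖R_bot = 4.950 kΩ.
Fractional drop under load = R_th/(R_th + R_L) = 4.950 / (4.950 + 142) = 0.03368.
So the output falls by 3.37 %.

3.37 %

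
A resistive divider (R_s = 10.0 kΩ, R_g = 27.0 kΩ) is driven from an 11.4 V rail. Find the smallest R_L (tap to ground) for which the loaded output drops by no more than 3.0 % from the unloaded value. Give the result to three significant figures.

R_L(min) ≈ 236 kΩ

Output resistance R_th = R_s‖R_g = (10.0 × 27.0)/37.00 = 7.297 kΩ.
The fractional drop is R_th/(R_th + R_L); requiring this ≤ 0.0300 gives R_L ≥ R_th(1/0.0300 − 1) = 7.297 × 32.33 = 236 kΩ.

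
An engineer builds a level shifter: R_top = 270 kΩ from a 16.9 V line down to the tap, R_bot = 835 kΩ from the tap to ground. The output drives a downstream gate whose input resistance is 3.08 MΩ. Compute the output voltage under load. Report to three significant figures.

V_out ≈ 12.0 V

The load sits in parallel with R_bot: R_bot‖R_L = (835 × 3080) / (835 + 3080) = 656.9 kΩ.
V_out = 16.9 × 656.9 / (270 + 656.9) = 16.9 × 656.9/926.9 = 12.0 V.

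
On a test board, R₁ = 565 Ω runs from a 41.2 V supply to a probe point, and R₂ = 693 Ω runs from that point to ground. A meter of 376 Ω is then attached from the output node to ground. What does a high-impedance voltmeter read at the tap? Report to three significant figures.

The load sits in parallel with R₂: R₂‖R_L = (693 × 376) / (693 + 376) = 243.7 Ω.
V_out = 41.2 × 243.7 / (565 + 243.7) = 41.2 × 243.7/808.7 = 12.4 V.

V_out ≈ 12.4 V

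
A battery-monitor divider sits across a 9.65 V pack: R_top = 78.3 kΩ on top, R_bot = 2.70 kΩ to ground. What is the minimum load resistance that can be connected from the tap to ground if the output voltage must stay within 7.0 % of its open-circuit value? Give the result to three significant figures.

R_L(min) ≈ 34.7 kΩ

Output resistance R_th = R_top‖R_bot = (78.3 × 2.70)/81.00 = 2.610 kΩ.
The fractional drop is R_th/(R_th + R_L); requiring this ≤ 0.0700 gives R_L ≥ R_th(1/0.0700 − 1) = 2.610 × 13.29 = 34.7 kΩ.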